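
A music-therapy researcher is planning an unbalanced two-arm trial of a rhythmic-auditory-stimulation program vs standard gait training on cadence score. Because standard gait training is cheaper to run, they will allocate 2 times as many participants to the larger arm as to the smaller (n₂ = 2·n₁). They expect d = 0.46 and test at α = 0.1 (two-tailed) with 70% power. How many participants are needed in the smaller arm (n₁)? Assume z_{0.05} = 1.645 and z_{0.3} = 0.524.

n₁ = 34

With allocation ratio k = n₂/n₁ = 2, Var(x̄₁−x̄₂) = σ²(1/n₁ + 1/(k·n₁)) = σ²·(k+1)/(k·n₁).
So n₁ = (1 + 1/k)·((z_{α/2} + z_β)/d)² = 1.500 × (2.169/0.46)².
n₁ = 1.500 × 22.23 = 33.3.
Round up: n₁ = 34, giving n₂ = 2 × 34 = 68.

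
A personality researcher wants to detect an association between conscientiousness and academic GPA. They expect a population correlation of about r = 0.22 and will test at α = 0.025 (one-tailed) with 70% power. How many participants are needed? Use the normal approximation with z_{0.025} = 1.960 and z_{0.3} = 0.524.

n = 127

Fisher's z: C = ½·ln((1+r)/(1−r)) = ½·ln(1.5641) = 0.2237.
n = ((z_{α} + z_β)/C)² + 3.
(1.960 + 0.524) / 0.2237 = 2.484 / 0.2237 = 11.104.
n = 11.104² + 3 = 123.30 + 3 = 126.3.
Round up.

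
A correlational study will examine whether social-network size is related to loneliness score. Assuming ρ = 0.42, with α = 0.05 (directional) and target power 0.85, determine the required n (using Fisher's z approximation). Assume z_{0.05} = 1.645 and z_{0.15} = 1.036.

n = 39

Fisher's z: C = ½·ln((1+r)/(1−r)) = ½·ln(2.4483) = 0.4477.
n = ((z_{α} + z_β)/C)² + 3.
(1.645 + 1.036) / 0.4477 = 2.681 / 0.4477 = 5.988.
n = 5.988² + 3 = 35.86 + 3 = 38.9.
Round up.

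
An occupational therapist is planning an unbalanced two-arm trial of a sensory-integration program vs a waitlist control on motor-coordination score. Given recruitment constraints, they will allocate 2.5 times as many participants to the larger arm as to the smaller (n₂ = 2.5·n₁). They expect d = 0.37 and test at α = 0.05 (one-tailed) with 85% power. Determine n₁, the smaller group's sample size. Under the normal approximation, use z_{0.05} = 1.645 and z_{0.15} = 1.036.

With allocation ratio k = n₂/n₁ = 2.5, Var(x̄₁−x̄₂) = σ²(1/n₁ + 1/(k·n₁)) = σ²·(k+1)/(k·n₁).
So n₁ = (1 + 1/k)·((z_{α} + z_β)/d)² = 1.400 × (2.681/0.37)².
n₁ = 1.400 × 52.50 = 73.5.
Round up: n₁ = 74, giving n₂ = 2.5 × 74 = 185.

n₁ = 74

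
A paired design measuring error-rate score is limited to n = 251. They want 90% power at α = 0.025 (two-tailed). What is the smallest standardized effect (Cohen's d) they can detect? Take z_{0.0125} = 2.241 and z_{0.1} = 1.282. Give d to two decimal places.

For a single sample (or paired design) of n = 251: d_min = (z_{α/2} + z_β)/√n.
z-sum = 2.241 + 1.282 = 3.523.
d_min = 3.523 / √251 = 3.523 / 15.843 = 0.222.

d_min ≈ 0.22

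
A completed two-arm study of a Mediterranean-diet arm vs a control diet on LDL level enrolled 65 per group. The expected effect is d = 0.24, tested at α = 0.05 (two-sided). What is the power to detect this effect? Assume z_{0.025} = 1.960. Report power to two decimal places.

For two equal groups, power = Φ(d·√(n/2) − z_{α/2}).
d·√(n/2) = 0.24 × √(65/2) = 0.24 × 5.701 = 1.368.
z_β = 1.368 − 1.960 = -0.592.
Power = Φ(-0.592) = 0.277.

power ≈ 0.28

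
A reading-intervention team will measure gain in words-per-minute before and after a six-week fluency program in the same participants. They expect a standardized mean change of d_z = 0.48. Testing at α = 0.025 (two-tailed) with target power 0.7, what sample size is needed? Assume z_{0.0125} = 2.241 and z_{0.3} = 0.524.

For a paired (one-sample on differences) test: n = ((z_{α/2} + z_β) / d)².
z_{α/2} + z_β = 2.241 + 0.524 = 2.765.
n = (2.765 / 0.48)² = 5.760² = 33.18.
Round up.

n = 34 pairs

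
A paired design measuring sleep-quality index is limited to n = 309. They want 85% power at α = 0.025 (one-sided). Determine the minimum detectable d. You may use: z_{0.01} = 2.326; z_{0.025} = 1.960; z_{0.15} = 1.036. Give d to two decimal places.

d_min ≈ 0.17

For a single sample (or paired design) of n = 309: d_min = (z_{α} + z_β)/√n.
z-sum = 1.960 + 1.036 = 2.996.
d_min = 2.996 / √309 = 2.996 / 17.578 = 0.170.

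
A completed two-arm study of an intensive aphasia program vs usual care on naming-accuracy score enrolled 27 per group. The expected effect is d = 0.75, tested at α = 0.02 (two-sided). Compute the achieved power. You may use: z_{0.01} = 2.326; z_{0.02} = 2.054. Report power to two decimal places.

For two equal groups, power = Φ(d·√(n/2) − z_{α/2}).
d·√(n/2) = 0.75 × √(27/2) = 0.75 × 3.674 = 2.756.
z_β = 2.756 − 2.326 = 0.430.
Power = Φ(0.430) = 0.666.

power ≈ 0.67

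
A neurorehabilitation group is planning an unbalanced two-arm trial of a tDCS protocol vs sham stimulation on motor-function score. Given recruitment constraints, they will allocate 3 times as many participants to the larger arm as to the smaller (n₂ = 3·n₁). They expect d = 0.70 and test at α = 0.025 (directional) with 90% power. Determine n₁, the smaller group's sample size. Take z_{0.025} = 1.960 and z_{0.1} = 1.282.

n₁ = 29

With allocation ratio k = n₂/n₁ = 3, Var(x̄₁−x̄₂) = σ²(1/n₁ + 1/(k·n₁)) = σ²·(k+1)/(k·n₁).
So n₁ = (1 + 1/k)·((z_{α} + z_β)/d)² = 1.333 × (3.242/0.70)².
n₁ = 1.333 × 21.45 = 28.6.
Round up: n₁ = 29, giving n₂ = 3 × 29 = 87.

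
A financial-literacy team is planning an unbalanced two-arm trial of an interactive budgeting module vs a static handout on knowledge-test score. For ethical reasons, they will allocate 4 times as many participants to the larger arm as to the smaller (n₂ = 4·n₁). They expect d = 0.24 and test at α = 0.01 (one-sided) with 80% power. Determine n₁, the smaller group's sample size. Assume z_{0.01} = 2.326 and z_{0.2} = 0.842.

n₁ = 218

With allocation ratio k = n₂/n₁ = 4, Var(x̄₁−x̄₂) = σ²(1/n₁ + 1/(k·n₁)) = σ²·(k+1)/(k·n₁).
So n₁ = (1 + 1/k)·((z_{α} + z_β)/d)² = 1.250 × (3.168/0.24)².
n₁ = 1.250 × 174.24 = 217.8.
Round up: n₁ = 218, giving n₂ = 4 × 218 = 872.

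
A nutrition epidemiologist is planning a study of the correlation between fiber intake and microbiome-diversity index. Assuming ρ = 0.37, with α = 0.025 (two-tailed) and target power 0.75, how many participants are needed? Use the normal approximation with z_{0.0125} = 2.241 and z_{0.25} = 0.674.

n = 60

Fisher's z: C = ½·ln((1+r)/(1−r)) = ½·ln(2.1746) = 0.3884.
n = ((z_{α/2} + z_β)/C)² + 3.
(2.241 + 0.674) / 0.3884 = 2.915 / 0.3884 = 7.505.
n = 7.505² + 3 = 56.33 + 3 = 59.3.
Round up.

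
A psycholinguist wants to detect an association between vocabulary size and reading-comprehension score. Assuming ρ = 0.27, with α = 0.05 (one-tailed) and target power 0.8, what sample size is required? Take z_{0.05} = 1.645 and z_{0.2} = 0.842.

n = 84

Fisher's z: C = ½·ln((1+r)/(1−r)) = ½·ln(1.7397) = 0.2769.
n = ((z_{α} + z_β)/C)² + 3.
(1.645 + 0.842) / 0.2769 = 2.487 / 0.2769 = 8.982.
n = 8.982² + 3 = 80.67 + 3 = 83.7.
Round up.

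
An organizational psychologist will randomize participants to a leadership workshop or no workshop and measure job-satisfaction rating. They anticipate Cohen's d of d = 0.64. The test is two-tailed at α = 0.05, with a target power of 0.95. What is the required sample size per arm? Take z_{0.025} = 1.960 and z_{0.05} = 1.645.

For two independent groups with equal n: n = 2·((z_{α/2} + z_β) / d)².
z_{α/2} + z_β = 1.960 + 1.645 = 3.605.
n = 2 × (3.605 / 0.64)² = 2 × 5.633² = 2 × 31.73 = 63.5.
Round up to the next whole participant.

n = 64 per group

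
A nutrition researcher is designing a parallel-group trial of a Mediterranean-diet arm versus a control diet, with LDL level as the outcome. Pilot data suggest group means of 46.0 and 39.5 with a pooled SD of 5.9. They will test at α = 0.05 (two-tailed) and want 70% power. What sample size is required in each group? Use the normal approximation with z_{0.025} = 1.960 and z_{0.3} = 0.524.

Cohen's d = |M₁ − M₂| / SD_pooled = |46.0 − 39.5| / 5.9 = 6.5 / 5.9 = 1.102.
For two independent groups with equal n: n = 2·((z_{α/2} + z_β) / d)².
z_{α/2} + z_β = 1.960 + 0.524 = 2.484.
n = 2 × (2.484 / 1.102)² = 2 × 2.254² = 2 × 5.08 = 10.2.
Round up to the next whole participant.

n = 11 per group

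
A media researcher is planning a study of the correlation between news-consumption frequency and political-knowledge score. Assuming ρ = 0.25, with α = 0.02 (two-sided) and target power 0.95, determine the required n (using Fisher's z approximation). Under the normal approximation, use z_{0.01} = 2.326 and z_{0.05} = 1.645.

n = 245

Fisher's z: C = ½·ln((1+r)/(1−r)) = ½·ln(1.6667) = 0.2554.
n = ((z_{α/2} + z_β)/C)² + 3.
(2.326 + 1.645) / 0.2554 = 3.971 / 0.2554 = 15.548.
n = 15.548² + 3 = 241.75 + 3 = 244.7.
Round up.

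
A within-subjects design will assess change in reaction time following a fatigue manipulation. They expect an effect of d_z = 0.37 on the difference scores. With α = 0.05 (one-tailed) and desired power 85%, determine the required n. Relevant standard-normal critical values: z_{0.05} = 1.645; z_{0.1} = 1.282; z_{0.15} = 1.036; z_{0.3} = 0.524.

n = 53 pairs

For a paired (one-sample on differences) test: n = ((z_{α} + z_β) / d)².
z_{α} + z_β = 1.645 + 1.036 = 2.681.
n = (2.681 / 0.37)² = 7.246² = 52.50.
Round up.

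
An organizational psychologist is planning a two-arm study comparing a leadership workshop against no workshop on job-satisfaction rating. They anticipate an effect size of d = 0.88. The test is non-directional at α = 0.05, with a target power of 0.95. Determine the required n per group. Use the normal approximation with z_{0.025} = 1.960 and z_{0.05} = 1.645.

n = 34 per group

For two independent groups with equal n: n = 2·((z_{α/2} + z_β) / d)².
z_{α/2} + z_β = 1.960 + 1.645 = 3.605.
n = 2 × (3.605 / 0.88)² = 2 × 4.097² = 2 × 16.78 = 33.6.
Round up to the next whole participant.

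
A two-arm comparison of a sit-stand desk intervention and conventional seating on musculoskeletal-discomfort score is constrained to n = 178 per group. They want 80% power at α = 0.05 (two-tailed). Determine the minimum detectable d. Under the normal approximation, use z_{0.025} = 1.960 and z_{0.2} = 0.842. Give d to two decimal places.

For two independent groups of n = 178 each: d_min = (z_{α/2} + z_β)·√(2/n).
z-sum = 1.960 + 0.842 = 2.802.
d_min = 2.802 × √(2/178) = 2.802 × 0.1060 = 0.297.

d_min ≈ 0.30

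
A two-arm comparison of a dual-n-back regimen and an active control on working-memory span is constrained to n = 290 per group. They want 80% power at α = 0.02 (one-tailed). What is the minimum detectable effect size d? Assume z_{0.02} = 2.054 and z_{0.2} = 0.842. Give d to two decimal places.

For two independent groups of n = 290 each: d_min = (z_{α} + z_β)·√(2/n).
z-sum = 2.054 + 0.842 = 2.896.
d_min = 2.896 × √(2/290) = 2.896 × 0.0830 = 0.240.

d_min ≈ 0.24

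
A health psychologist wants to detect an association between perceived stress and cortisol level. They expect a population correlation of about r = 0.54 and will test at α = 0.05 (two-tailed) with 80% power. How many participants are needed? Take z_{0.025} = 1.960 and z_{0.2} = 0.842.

Fisher's z: C = ½·ln((1+r)/(1−r)) = ½·ln(3.3478) = 0.6042.
n = ((z_{α/2} + z_β)/C)² + 3.
(1.960 + 0.842) / 0.6042 = 2.802 / 0.6042 = 4.638.
n = 4.638² + 3 = 21.51 + 3 = 24.5.
Round up.

n = 25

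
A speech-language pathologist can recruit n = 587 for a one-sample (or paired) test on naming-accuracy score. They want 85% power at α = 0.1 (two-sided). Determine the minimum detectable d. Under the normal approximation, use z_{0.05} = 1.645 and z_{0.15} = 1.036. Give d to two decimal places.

d_min ≈ 0.11

For a single sample (or paired design) of n = 587: d_min = (z_{α/2} + z_β)/√n.
z-sum = 1.645 + 1.036 = 2.681.
d_min = 2.681 / √587 = 2.681 / 24.228 = 0.111.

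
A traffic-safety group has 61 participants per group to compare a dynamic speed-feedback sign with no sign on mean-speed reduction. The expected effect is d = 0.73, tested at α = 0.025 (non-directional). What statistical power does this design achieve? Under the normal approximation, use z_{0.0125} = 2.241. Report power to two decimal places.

For two equal groups, power = Φ(d·√(n/2) − z_{α/2}).
d·√(n/2) = 0.73 × √(61/2) = 0.73 × 5.523 = 4.032.
z_β = 4.032 − 2.241 = 1.791.
Power = Φ(1.791) = 0.963.

power ≈ 0.96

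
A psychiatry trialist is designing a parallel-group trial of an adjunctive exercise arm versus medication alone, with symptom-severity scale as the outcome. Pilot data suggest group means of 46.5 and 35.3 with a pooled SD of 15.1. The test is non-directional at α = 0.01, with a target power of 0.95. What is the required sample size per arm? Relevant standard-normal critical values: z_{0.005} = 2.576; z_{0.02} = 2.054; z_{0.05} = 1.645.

Cohen's d = |M₁ − M₂| / SD_pooled = |46.5 − 35.3| / 15.1 = 11.2 / 15.1 = 0.742.
For two independent groups with equal n: n = 2·((z_{α/2} + z_β) / d)².
z_{α/2} + z_β = 2.576 + 1.645 = 4.221.
n = 2 × (4.221 / 0.742)² = 2 × 5.689² = 2 × 32.36 = 64.7.
Round up to the next whole participant.

n = 65 per group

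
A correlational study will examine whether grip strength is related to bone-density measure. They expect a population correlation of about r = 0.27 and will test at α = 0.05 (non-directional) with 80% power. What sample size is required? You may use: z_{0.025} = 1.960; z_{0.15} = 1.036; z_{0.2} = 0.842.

n = 106

Fisher's z: C = ½·ln((1+r)/(1−r)) = ½·ln(1.7397) = 0.2769.
n = ((z_{α/2} + z_β)/C)² + 3.
(1.960 + 0.842) / 0.2769 = 2.802 / 0.2769 = 10.119.
n = 10.119² + 3 = 102.40 + 3 = 105.4.
Round up.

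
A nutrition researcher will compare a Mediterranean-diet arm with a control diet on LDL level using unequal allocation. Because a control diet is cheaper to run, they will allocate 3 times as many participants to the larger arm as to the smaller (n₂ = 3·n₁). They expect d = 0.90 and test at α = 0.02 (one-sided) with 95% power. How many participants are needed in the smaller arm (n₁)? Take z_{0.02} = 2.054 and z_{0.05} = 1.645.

n₁ = 23

With allocation ratio k = n₂/n₁ = 3, Var(x̄₁−x̄₂) = σ²(1/n₁ + 1/(k·n₁)) = σ²·(k+1)/(k·n₁).
So n₁ = (1 + 1/k)·((z_{α} + z_β)/d)² = 1.333 × (3.699/0.90)².
n₁ = 1.333 × 16.89 = 22.5.
Round up: n₁ = 23, giving n₂ = 3 × 23 = 69.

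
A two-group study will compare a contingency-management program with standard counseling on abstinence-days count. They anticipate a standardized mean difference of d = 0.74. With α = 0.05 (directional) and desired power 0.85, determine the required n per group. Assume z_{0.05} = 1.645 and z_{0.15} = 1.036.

For two independent groups with equal n: n = 2·((z_{α} + z_β) / d)².
z_{α} + z_β = 1.645 + 1.036 = 2.681.
n = 2 × (2.681 / 0.74)² = 2 × 3.623² = 2 × 13.13 = 26.3.
Round up to the next whole participant.

n = 27 per group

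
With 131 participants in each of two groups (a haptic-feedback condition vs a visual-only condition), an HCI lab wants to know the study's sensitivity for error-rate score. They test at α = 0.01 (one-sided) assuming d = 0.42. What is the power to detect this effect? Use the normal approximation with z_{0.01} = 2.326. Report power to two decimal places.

For two equal groups, power = Φ(d·√(n/2) − z_{α}).
d·√(n/2) = 0.42 × √(131/2) = 0.42 × 8.093 = 3.399.
z_β = 3.399 − 2.326 = 1.073.
Power = Φ(1.073) = 0.858.

power ≈ 0.86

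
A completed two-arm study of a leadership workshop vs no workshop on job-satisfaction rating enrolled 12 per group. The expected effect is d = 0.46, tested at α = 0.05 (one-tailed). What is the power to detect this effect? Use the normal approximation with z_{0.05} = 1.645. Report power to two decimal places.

For two equal groups, power = Φ(d·√(n/2) − z_{α}).
d·√(n/2) = 0.46 × √(12/2) = 0.46 × 2.449 = 1.127.
z_β = 1.127 − 1.645 = -0.518.
Power = Φ(-0.518) = 0.302.

power ≈ 0.30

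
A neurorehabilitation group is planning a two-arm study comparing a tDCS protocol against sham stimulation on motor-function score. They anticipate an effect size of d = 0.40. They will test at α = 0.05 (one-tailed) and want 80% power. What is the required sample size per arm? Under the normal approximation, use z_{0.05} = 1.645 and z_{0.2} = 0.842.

For two independent groups with equal n: n = 2·((z_{α} + z_β) / d)².
z_{α} + z_β = 1.645 + 0.842 = 2.487.
n = 2 × (2.487 / 0.40)² = 2 × 6.218² = 2 × 38.66 = 77.3.
Round up to the next whole participant.

n = 78 per group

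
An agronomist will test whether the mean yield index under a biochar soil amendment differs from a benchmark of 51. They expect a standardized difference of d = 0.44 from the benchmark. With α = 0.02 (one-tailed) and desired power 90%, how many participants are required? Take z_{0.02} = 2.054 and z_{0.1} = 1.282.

For a one-sample test: n = ((z_{α} + z_β) / d)².
z_{α} + z_β = 2.054 + 1.282 = 3.336.
n = (3.336 / 0.44)² = 7.582² = 57.48.
Round up.

n = 58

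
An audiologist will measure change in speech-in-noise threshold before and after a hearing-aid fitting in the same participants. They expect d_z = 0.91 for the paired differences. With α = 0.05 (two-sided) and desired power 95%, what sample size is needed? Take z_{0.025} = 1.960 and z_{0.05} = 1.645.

For a paired (one-sample on differences) test: n = ((z_{α/2} + z_β) / d)².
z_{α/2} + z_β = 1.960 + 1.645 = 3.605.
n = (3.605 / 0.91)² = 3.962² = 15.69.
Round up.

n = 16 pairs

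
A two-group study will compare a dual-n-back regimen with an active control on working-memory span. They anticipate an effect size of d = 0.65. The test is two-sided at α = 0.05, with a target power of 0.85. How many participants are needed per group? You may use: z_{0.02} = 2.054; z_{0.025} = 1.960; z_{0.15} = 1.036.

For two independent groups with equal n: n = 2·((z_{α/2} + z_β) / d)².
z_{α/2} + z_β = 1.960 + 1.036 = 2.996.
n = 2 × (2.996 / 0.65)² = 2 × 4.609² = 2 × 21.25 = 42.5.
Round up to the next whole participant.

n = 43 per group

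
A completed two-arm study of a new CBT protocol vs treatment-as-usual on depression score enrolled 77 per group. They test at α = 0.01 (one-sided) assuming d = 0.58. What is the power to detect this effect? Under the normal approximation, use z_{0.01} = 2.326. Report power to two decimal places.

For two equal groups, power = Φ(d·√(n/2) − z_{α}).
d·√(n/2) = 0.58 × √(77/2) = 0.58 × 6.205 = 3.599.
z_β = 3.599 − 2.326 = 1.273.
Power = Φ(1.273) = 0.898.

power ≈ 0.90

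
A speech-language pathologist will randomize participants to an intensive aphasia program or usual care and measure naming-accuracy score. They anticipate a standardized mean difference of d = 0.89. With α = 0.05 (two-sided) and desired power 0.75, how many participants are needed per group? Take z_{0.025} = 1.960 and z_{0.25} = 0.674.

n = 18 per group

For two independent groups with equal n: n = 2·((z_{α/2} + z_β) / d)².
z_{α/2} + z_β = 1.960 + 0.674 = 2.634.
n = 2 × (2.634 / 0.89)² = 2 × 2.960² = 2 × 8.76 = 17.5.
Round up to the next whole participant.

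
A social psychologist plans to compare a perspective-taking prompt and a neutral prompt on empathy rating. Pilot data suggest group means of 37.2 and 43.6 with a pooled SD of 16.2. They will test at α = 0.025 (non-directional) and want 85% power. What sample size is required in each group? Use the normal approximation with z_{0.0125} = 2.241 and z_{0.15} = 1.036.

Cohen's d = |M₁ − M₂| / SD_pooled = |37.2 − 43.6| / 16.2 = 6.4 / 16.2 = 0.395.
For two independent groups with equal n: n = 2·((z_{α/2} + z_β) / d)².
z_{α/2} + z_β = 2.241 + 1.036 = 3.277.
n = 2 × (3.277 / 0.395)² = 2 × 8.296² = 2 × 68.83 = 137.7.
Round up to the next whole participant.

n = 138 per group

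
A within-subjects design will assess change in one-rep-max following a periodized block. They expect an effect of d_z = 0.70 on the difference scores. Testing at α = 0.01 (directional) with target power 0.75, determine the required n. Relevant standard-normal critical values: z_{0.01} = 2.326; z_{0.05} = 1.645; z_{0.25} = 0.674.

For a paired (one-sample on differences) test: n = ((z_{α} + z_β) / d)².
z_{α} + z_β = 2.326 + 0.674 = 3.000.
n = (3.000 / 0.70)² = 4.286² = 18.37.
Round up.

n = 19 pairs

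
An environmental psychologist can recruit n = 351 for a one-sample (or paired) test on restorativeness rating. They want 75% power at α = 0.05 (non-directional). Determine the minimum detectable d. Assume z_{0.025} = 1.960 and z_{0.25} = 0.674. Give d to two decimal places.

For a single sample (or paired design) of n = 351: d_min = (z_{α/2} + z_β)/√n.
z-sum = 1.960 + 0.674 = 2.634.
d_min = 2.634 / √351 = 2.634 / 18.735 = 0.141.

d_min ≈ 0.14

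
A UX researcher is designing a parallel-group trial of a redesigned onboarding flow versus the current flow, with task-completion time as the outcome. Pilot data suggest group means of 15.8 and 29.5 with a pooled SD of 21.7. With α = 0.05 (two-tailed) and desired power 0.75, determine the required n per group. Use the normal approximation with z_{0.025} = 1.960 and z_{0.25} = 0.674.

n = 35 per group

Cohen's d = |M₁ − M₂| / SD_pooled = |15.8 − 29.5| / 21.7 = 13.7 / 21.7 = 0.631.
For two independent groups with equal n: n = 2·((z_{α/2} + z_β) / d)².
z_{α/2} + z_β = 1.960 + 0.674 = 2.634.
n = 2 × (2.634 / 0.631)² = 2 × 4.174² = 2 × 17.43 = 34.9.
Round up to the next whole participant.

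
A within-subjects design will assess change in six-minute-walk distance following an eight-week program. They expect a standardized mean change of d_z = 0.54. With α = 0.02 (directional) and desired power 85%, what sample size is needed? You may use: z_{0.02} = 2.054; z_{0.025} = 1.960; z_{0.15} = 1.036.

n = 33 pairs

For a paired (one-sample on differences) test: n = ((z_{α} + z_β) / d)².
z_{α} + z_β = 2.054 + 1.036 = 3.090.
n = (3.090 / 0.54)² = 5.722² = 32.74.
Round up.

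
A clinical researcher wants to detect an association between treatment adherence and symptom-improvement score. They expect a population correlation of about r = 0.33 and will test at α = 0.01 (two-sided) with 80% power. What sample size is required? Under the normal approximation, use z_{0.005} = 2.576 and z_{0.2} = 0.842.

Fisher's z: C = ½·ln((1+r)/(1−r)) = ½·ln(1.9851) = 0.3428.
n = ((z_{α/2} + z_β)/C)² + 3.
(2.576 + 0.842) / 0.3428 = 3.418 / 0.3428 = 9.971.
n = 9.971² + 3 = 99.42 + 3 = 102.4.
Round up.

n = 103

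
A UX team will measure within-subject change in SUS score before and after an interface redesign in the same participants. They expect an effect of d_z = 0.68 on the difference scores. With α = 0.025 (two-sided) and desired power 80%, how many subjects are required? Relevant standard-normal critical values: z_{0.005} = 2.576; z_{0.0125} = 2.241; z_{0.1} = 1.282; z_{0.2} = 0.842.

n = 21 pairs

For a paired (one-sample on differences) test: n = ((z_{α/2} + z_β) / d)².
z_{α/2} + z_β = 2.241 + 0.842 = 3.083.
n = (3.083 / 0.68)² = 4.534² = 20.56.
Round up.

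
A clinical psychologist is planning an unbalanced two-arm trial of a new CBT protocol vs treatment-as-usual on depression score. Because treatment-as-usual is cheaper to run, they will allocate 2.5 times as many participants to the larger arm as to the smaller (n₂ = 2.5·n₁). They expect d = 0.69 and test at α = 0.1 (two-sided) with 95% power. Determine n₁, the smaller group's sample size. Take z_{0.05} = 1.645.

n₁ = 32

With allocation ratio k = n₂/n₁ = 2.5, Var(x̄₁−x̄₂) = σ²(1/n₁ + 1/(k·n₁)) = σ²·(k+1)/(k·n₁).
So n₁ = (1 + 1/k)·((z_{α/2} + z_β)/d)² = 1.400 × (3.290/0.69)².
n₁ = 1.400 × 22.73 = 31.8.
Round up: n₁ = 32, giving n₂ = 2.5 × 32 = 80.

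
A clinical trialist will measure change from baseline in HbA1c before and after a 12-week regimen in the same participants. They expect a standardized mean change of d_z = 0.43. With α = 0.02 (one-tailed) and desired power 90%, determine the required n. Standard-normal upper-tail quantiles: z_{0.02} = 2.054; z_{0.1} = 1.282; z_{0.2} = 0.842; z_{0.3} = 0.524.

For a paired (one-sample on differences) test: n = ((z_{α} + z_β) / d)².
z_{α} + z_β = 2.054 + 1.282 = 3.336.
n = (3.336 / 0.43)² = 7.758² = 60.19.
Round up.

n = 61 pairs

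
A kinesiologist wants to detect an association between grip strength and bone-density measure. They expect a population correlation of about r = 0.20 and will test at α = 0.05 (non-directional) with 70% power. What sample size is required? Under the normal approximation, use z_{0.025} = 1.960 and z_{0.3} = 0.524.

n = 154

Fisher's z: C = ½·ln((1+r)/(1−r)) = ½·ln(1.5000) = 0.2027.
n = ((z_{α/2} + z_β)/C)² + 3.
(1.960 + 0.524) / 0.2027 = 2.484 / 0.2027 = 12.255.
n = 12.255² + 3 = 150.17 + 3 = 153.2.
Round up.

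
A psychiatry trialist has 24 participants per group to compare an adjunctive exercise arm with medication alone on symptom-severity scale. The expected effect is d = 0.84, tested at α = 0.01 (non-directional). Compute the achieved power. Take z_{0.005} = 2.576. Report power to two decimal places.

For two equal groups, power = Φ(d·√(n/2) − z_{α/2}).
d·√(n/2) = 0.84 × √(24/2) = 0.84 × 3.464 = 2.910.
z_β = 2.910 − 2.576 = 0.334.
Power = Φ(0.334) = 0.631.

power ≈ 0.63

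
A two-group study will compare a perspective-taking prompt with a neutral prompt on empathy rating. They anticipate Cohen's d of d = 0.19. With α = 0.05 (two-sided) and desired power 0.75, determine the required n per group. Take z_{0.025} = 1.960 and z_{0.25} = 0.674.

n = 385 per group

For two independent groups with equal n: n = 2·((z_{α/2} + z_β) / d)².
z_{α/2} + z_β = 1.960 + 0.674 = 2.634.
n = 2 × (2.634 / 0.19)² = 2 × 13.863² = 2 × 192.19 = 384.4.
Round up to the next whole participant.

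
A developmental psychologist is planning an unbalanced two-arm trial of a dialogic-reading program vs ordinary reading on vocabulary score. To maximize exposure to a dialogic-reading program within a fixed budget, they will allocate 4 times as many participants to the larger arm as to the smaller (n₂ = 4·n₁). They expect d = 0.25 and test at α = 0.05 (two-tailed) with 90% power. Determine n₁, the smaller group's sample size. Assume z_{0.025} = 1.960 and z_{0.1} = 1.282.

n₁ = 211

With allocation ratio k = n₂/n₁ = 4, Var(x̄₁−x̄₂) = σ²(1/n₁ + 1/(k·n₁)) = σ²·(k+1)/(k·n₁).
So n₁ = (1 + 1/k)·((z_{α/2} + z_β)/d)² = 1.250 × (3.242/0.25)².
n₁ = 1.250 × 168.17 = 210.2.
Round up: n₁ = 211, giving n₂ = 4 × 211 = 844.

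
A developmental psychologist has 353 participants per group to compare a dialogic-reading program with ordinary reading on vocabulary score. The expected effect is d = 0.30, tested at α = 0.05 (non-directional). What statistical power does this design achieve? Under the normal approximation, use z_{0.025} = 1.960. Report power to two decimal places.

power ≈ 0.98

For two equal groups, power = Φ(d·√(n/2) − z_{α/2}).
d·√(n/2) = 0.30 × √(353/2) = 0.30 × 13.285 = 3.986.
z_β = 3.986 − 1.960 = 2.026.
Power = Φ(2.026) = 0.979.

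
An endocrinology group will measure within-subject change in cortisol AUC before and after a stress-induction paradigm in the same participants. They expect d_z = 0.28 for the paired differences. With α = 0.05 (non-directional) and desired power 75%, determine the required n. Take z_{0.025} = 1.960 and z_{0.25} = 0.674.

n = 89 pairs

For a paired (one-sample on differences) test: n = ((z_{α/2} + z_β) / d)².
z_{α/2} + z_β = 1.960 + 0.674 = 2.634.
n = (2.634 / 0.28)² = 9.407² = 88.49.
Round up.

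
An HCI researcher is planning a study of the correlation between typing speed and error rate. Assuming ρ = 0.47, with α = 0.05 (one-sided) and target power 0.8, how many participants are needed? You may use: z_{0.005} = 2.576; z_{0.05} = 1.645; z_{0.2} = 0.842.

Fisher's z: C = ½·ln((1+r)/(1−r)) = ½·ln(2.7736) = 0.5101.
n = ((z_{α} + z_β)/C)² + 3.
(1.645 + 0.842) / 0.5101 = 2.487 / 0.5101 = 4.876.
n = 4.876² + 3 = 23.77 + 3 = 26.8.
Round up.

n = 27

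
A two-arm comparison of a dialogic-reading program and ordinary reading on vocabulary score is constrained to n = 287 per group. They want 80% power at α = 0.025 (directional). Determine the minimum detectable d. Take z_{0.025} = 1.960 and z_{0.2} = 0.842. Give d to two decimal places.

d_min ≈ 0.23

For two independent groups of n = 287 each: d_min = (z_{α} + z_β)·√(2/n).
z-sum = 1.960 + 0.842 = 2.802.
d_min = 2.802 × √(2/287) = 2.802 × 0.0835 = 0.234.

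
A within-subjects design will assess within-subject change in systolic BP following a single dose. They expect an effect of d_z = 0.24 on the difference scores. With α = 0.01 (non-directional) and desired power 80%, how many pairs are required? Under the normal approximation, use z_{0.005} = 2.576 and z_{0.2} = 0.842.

n = 203 pairs

For a paired (one-sample on differences) test: n = ((z_{α/2} + z_β) / d)².
z_{α/2} + z_β = 2.576 + 0.842 = 3.418.
n = (3.418 / 0.24)² = 14.242² = 202.83.
Round up.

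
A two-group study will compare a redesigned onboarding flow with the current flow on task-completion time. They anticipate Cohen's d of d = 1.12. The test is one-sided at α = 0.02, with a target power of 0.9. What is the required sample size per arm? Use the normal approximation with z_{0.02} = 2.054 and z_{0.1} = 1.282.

For two independent groups with equal n: n = 2·((z_{α} + z_β) / d)².
z_{α} + z_β = 2.054 + 1.282 = 3.336.
n = 2 × (3.336 / 1.12)² = 2 × 2.979² = 2 × 8.87 = 17.7.
Round up to the next whole participant.

n = 18 per group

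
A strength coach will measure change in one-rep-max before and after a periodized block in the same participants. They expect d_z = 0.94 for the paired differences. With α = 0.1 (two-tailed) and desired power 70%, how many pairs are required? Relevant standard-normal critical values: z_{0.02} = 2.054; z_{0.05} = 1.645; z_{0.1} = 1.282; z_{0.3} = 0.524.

For a paired (one-sample on differences) test: n = ((z_{α/2} + z_β) / d)².
z_{α/2} + z_β = 1.645 + 0.524 = 2.169.
n = (2.169 / 0.94)² = 2.307² = 5.32.
Round up.

n = 6 pairs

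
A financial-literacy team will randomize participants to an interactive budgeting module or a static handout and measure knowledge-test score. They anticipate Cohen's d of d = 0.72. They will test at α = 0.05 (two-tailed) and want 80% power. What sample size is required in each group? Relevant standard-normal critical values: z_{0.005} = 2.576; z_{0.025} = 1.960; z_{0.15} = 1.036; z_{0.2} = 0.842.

n = 31 per group

For two independent groups with equal n: n = 2·((z_{α/2} + z_β) / d)².
z_{α/2} + z_β = 1.960 + 0.842 = 2.802.
n = 2 × (2.802 / 0.72)² = 2 × 3.892² = 2 × 15.15 = 30.3.
Round up to the next whole participant.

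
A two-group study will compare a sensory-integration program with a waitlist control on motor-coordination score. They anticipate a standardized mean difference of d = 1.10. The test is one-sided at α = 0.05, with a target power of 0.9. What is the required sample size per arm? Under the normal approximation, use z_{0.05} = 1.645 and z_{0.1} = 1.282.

For two independent groups with equal n: n = 2·((z_{α} + z_β) / d)².
z_{α} + z_β = 1.645 + 1.282 = 2.927.
n = 2 × (2.927 / 1.10)² = 2 × 2.661² = 2 × 7.08 = 14.2.
Round up to the next whole participant.

n = 15 per group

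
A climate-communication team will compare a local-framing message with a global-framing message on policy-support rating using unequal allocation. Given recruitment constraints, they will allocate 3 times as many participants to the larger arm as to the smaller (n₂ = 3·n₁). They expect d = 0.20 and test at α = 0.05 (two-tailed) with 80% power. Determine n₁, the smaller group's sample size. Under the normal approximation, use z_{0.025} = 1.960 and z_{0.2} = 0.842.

n₁ = 262

With allocation ratio k = n₂/n₁ = 3, Var(x̄₁−x̄₂) = σ²(1/n₁ + 1/(k·n₁)) = σ²·(k+1)/(k·n₁).
So n₁ = (1 + 1/k)·((z_{α/2} + z_β)/d)² = 1.333 × (2.802/0.20)².
n₁ = 1.333 × 196.28 = 261.7.
Round up: n₁ = 262, giving n₂ = 3 × 262 = 786.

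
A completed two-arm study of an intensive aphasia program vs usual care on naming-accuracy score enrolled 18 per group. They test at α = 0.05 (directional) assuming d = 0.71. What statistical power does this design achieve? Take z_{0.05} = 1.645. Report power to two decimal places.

power ≈ 0.69

For two equal groups, power = Φ(d·√(n/2) − z_{α}).
d·√(n/2) = 0.71 × √(18/2) = 0.71 × 3.000 = 2.130.
z_β = 2.130 − 1.645 = 0.485.
Power = Φ(0.485) = 0.686.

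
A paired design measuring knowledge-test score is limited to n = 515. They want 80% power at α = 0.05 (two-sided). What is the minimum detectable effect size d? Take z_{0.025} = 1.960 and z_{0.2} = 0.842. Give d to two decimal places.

d_min ≈ 0.12

For a single sample (or paired design) of n = 515: d_min = (z_{α/2} + z_β)/√n.
z-sum = 1.960 + 0.842 = 2.802.
d_min = 2.802 / √515 = 2.802 / 22.694 = 0.123.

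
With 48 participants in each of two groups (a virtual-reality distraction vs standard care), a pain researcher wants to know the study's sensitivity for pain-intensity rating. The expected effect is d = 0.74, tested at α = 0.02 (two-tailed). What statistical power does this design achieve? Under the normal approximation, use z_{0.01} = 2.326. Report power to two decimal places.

For two equal groups, power = Φ(d·√(n/2) − z_{α/2}).
d·√(n/2) = 0.74 × √(48/2) = 0.74 × 4.899 = 3.625.
z_β = 3.625 − 2.326 = 1.299.
Power = Φ(1.299) = 0.903.

power ≈ 0.90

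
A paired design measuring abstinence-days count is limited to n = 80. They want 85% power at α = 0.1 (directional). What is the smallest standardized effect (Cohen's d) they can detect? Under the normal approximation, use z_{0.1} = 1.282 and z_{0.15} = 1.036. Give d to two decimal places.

For a single sample (or paired design) of n = 80: d_min = (z_{α} + z_β)/√n.
z-sum = 1.282 + 1.036 = 2.318.
d_min = 2.318 / √80 = 2.318 / 8.944 = 0.259.

d_min ≈ 0.26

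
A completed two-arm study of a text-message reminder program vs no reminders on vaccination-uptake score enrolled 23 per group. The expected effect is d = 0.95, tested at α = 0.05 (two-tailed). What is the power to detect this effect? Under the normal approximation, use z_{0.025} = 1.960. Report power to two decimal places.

power ≈ 0.90

For two equal groups, power = Φ(d·√(n/2) − z_{α/2}).
d·√(n/2) = 0.95 × √(23/2) = 0.95 × 3.391 = 3.222.
z_β = 3.222 − 1.960 = 1.262.
Power = Φ(1.262) = 0.896.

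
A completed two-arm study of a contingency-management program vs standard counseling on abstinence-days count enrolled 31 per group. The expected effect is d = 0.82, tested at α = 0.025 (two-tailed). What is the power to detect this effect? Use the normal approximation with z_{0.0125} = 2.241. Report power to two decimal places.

For two equal groups, power = Φ(d·√(n/2) − z_{α/2}).
d·√(n/2) = 0.82 × √(31/2) = 0.82 × 3.937 = 3.228.
z_β = 3.228 − 2.241 = 0.987.
Power = Φ(0.987) = 0.838.

power ≈ 0.84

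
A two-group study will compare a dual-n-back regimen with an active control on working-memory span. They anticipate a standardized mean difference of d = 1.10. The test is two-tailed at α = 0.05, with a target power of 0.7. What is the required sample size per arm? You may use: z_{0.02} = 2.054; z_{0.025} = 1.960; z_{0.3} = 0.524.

n = 11 per group

For two independent groups with equal n: n = 2·((z_{α/2} + z_β) / d)².
z_{α/2} + z_β = 1.960 + 0.524 = 2.484.
n = 2 × (2.484 / 1.10)² = 2 × 2.258² = 2 × 5.10 = 10.2.
Round up to the next whole participant.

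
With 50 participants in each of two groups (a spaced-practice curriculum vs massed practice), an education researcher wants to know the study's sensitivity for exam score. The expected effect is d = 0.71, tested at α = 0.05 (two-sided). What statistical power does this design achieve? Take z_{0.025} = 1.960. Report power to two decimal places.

For two equal groups, power = Φ(d·√(n/2) − z_{α/2}).
d·√(n/2) = 0.71 × √(50/2) = 0.71 × 5.000 = 3.550.
z_β = 3.550 − 1.960 = 1.590.
Power = Φ(1.590) = 0.944.

power ≈ 0.94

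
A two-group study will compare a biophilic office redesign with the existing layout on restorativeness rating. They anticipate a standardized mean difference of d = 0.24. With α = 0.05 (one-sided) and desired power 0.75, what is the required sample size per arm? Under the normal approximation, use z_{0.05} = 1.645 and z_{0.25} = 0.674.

For two independent groups with equal n: n = 2·((z_{α} + z_β) / d)².
z_{α} + z_β = 1.645 + 0.674 = 2.319.
n = 2 × (2.319 / 0.24)² = 2 × 9.662² = 2 × 93.36 = 186.7.
Round up to the next whole participant.

n = 187 per group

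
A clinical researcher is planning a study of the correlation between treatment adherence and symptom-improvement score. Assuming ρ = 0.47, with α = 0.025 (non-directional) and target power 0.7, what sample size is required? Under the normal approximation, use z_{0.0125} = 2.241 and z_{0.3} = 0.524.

n = 33

Fisher's z: C = ½·ln((1+r)/(1−r)) = ½·ln(2.7736) = 0.5101.
n = ((z_{α/2} + z_β)/C)² + 3.
(2.241 + 0.524) / 0.5101 = 2.765 / 0.5101 = 5.421.
n = 5.421² + 3 = 29.38 + 3 = 32.4.
Round up.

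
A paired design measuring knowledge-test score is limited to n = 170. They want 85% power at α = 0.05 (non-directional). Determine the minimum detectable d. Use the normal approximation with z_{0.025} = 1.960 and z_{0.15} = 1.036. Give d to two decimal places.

For a single sample (or paired design) of n = 170: d_min = (z_{α/2} + z_β)/√n.
z-sum = 1.960 + 1.036 = 2.996.
d_min = 2.996 / √170 = 2.996 / 13.038 = 0.230.

d_min ≈ 0.23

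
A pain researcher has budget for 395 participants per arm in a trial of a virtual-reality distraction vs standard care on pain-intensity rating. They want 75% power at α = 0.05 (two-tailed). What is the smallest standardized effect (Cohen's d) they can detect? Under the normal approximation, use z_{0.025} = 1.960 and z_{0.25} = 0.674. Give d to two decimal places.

For two independent groups of n = 395 each: d_min = (z_{α/2} + z_β)·√(2/n).
z-sum = 1.960 + 0.674 = 2.634.
d_min = 2.634 × √(2/395) = 2.634 × 0.0712 = 0.187.

d_min ≈ 0.19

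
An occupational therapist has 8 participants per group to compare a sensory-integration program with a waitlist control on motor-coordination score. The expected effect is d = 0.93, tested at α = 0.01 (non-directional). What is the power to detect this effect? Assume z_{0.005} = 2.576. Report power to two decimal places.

power ≈ 0.24

For two equal groups, power = Φ(d·√(n/2) − z_{α/2}).
d·√(n/2) = 0.93 × √(8/2) = 0.93 × 2.000 = 1.860.
z_β = 1.860 − 2.576 = -0.716.
Power = Φ(-0.716) = 0.237.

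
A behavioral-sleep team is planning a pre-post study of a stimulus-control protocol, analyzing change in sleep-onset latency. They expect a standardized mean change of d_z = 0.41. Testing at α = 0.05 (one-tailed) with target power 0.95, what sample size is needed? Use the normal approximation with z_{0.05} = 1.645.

n = 65 pairs

For a paired (one-sample on differences) test: n = ((z_{α} + z_β) / d)².
z_{α} + z_β = 1.645 + 1.645 = 3.290.
n = (3.290 / 0.41)² = 8.024² = 64.39.
Round up.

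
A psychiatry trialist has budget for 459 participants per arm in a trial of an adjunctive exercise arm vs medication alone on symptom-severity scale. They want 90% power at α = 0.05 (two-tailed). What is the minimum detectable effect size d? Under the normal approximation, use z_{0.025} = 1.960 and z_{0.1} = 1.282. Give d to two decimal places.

d_min ≈ 0.21

For two independent groups of n = 459 each: d_min = (z_{α/2} + z_β)·√(2/n).
z-sum = 1.960 + 1.282 = 3.242.
d_min = 3.242 × √(2/459) = 3.242 × 0.0660 = 0.214.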